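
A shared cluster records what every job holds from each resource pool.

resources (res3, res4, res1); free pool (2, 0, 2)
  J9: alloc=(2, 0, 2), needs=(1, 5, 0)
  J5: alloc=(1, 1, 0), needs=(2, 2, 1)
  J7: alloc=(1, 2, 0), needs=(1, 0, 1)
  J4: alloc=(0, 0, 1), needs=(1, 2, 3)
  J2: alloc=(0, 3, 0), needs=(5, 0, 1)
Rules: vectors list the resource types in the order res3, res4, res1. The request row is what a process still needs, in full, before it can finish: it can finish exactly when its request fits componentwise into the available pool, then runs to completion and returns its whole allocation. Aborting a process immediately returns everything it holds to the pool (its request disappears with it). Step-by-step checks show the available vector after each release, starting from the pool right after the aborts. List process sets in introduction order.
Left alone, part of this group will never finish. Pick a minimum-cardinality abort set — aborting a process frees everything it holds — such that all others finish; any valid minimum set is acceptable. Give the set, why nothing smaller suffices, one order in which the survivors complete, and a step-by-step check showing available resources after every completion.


The answer: abort J9.
Key observation: J2 had no path to completion before; after the abort of J9 ((2, 0, 2) returned), step 2 is where it fits.
Why nothing smaller works: aborting no one leaves the state deadlocked as given.
Survivors finish in the order: J7, J2, J4, J5. Step-by-step check (pool after the aborts first):
  pool = (4, 0, 4)
  run J7 (needs (1, 0, 1), free (4, 0, 4)); after release of (1, 2, 0) the pool is (5, 2, 4)
  run J2 (needs (5, 0, 1), free (5, 2, 4)); after release of (0, 3, 0) the pool is (5, 5, 4)
  run J4 (needs (1, 2, 3), free (5, 5, 4)); after release of (0, 0, 1) the pool is (5, 5, 5)
  run J5 (needs (2, 2, 1), free (5, 5, 5)); after release of (1, 1, 0) the pool is (6, 6, 5)


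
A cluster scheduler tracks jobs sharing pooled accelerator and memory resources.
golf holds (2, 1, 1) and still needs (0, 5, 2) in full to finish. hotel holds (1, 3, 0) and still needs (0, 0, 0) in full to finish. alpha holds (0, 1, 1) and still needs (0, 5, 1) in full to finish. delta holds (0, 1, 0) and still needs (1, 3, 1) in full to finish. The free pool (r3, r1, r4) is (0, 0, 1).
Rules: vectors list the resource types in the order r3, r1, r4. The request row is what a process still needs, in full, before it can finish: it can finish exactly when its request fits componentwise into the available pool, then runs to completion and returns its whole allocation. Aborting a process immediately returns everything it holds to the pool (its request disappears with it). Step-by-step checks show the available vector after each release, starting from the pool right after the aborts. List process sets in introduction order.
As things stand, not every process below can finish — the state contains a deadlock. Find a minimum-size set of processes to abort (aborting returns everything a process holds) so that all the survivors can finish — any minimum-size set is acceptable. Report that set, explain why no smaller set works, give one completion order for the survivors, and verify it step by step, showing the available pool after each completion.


The answer: abort golf.
Key observation: no ordering could ever have run alpha before the abort of golf; with (2, 1, 1) back in the pool it fits at step 3.
No smaller set exists: with zero aborts the deadlock remains.
One survivor order: hotel, delta, alpha. Check, step by step (post-abort pool first):
  pool = (2, 1, 2)
  run hotel (needs (0, 0, 0), free (2, 1, 2)); after release of (1, 3, 0) the pool is (3, 4, 2)
  run delta (needs (1, 3, 1), free (3, 4, 2)); after release of (0, 1, 0) the pool is (3, 5, 2)
  run alpha (needs (0, 5, 1), free (3, 5, 2)); after release of (0, 1, 1) the pool is (3, 6, 3)


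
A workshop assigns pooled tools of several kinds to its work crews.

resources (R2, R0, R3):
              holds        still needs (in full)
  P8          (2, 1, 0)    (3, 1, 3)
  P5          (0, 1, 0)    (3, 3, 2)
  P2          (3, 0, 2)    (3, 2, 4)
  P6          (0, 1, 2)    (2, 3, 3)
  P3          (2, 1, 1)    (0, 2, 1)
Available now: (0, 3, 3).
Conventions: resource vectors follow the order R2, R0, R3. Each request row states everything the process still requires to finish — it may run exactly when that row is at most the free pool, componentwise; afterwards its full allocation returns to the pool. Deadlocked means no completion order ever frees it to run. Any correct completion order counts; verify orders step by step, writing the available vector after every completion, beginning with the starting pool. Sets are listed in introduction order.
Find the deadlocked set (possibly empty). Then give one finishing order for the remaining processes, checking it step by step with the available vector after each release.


Deadlocked: P8, P5 and P2.
Key observation: R2 is the bottleneck — with P3, P6 done the pool holds (2, 5, 6), short of every remaining need.
A valid finishing order for the others: P3, P6. Walking it through:
  pool = (0, 3, 3)
  P3: need (0, 2, 1) fits (0, 3, 3); releases (2, 1, 1), pool now (2, 4, 4)
  P6: need (2, 3, 3) fits (2, 4, 4); releases (0, 1, 2), pool now (2, 5, 6)
The stuck group stays short no matter what:
  P8 cannot run: need (3, 1, 3) vs free (2, 5, 6) (insufficient R2)
  P5 cannot run: need (3, 3, 2) vs free (2, 5, 6) (insufficient R2)
  P2 cannot run: need (3, 2, 4) vs free (2, 5, 6) (insufficient R2)


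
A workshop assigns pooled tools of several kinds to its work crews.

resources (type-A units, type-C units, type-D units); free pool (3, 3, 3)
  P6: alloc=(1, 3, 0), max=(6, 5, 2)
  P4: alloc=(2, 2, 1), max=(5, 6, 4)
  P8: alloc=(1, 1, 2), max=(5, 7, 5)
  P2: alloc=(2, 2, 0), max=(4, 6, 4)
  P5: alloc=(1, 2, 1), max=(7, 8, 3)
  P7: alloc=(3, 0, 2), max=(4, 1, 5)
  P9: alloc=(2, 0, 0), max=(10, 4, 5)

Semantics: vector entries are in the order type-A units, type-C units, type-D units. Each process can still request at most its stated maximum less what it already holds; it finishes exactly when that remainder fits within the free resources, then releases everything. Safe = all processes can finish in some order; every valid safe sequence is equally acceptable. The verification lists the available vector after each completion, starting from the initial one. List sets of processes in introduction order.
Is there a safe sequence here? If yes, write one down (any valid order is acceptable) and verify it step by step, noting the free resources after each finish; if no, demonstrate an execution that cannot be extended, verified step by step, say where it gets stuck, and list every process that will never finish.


SAFE, for example via the order P7, P6, P4, P5, P8, P9, P2.
Key observation: reading the order forward, P7 is the first process whose need (1, 1, 3) meets the free pool (3, 3, 3) exactly on a resource it requests.
Verifying each step:
  pool = (3, 3, 3)
  P7: need (1, 1, 3) fits (3, 3, 3); releases (3, 0, 2), pool now (6, 3, 5)
  P6: need (5, 2, 2) fits (6, 3, 5); releases (1, 3, 0), pool now (7, 6, 5)
  P4: need (3, 4, 3) fits (7, 6, 5); releases (2, 2, 1), pool now (9, 8, 6)
  P5: need (6, 6, 2) fits (9, 8, 6); releases (1, 2, 1), pool now (10, 10, 7)
  P8: need (4, 6, 3) fits (10, 10, 7); releases (1, 1, 2), pool now (11, 11, 9)
  P9: need (8, 4, 5) fits (11, 11, 9); releases (2, 0, 0), pool now (13, 11, 9)
  P2: need (2, 4, 4) fits (13, 11, 9); releases (2, 2, 0), pool now (15, 13, 9)


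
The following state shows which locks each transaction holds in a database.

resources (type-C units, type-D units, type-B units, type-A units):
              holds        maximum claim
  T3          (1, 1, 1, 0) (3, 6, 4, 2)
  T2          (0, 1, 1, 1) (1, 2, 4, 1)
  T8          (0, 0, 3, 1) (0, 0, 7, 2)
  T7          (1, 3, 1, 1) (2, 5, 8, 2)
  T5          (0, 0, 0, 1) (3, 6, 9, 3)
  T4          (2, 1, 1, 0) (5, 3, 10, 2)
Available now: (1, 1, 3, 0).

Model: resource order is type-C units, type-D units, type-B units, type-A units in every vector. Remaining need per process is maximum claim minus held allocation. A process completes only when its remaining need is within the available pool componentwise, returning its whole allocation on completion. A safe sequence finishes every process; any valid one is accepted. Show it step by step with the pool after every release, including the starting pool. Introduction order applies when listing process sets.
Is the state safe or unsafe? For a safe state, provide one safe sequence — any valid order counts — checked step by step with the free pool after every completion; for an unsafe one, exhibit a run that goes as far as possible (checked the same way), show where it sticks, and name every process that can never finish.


SAFE — a valid safe sequence is T2, T8, T7, T3, T4, T5.
Key observation: the order's first zero-slack moment is T2 ((1, 1, 3, 0) needed, (1, 1, 3, 0) free — a requested resource with nothing to spare).
Walking it through:
  pool = (1, 1, 3, 0)
  run T2 (needs (1, 1, 3, 0), free (1, 1, 3, 0)); after release of (0, 1, 1, 1) the pool is (1, 2, 4, 1)
  run T8 (needs (0, 0, 4, 1), free (1, 2, 4, 1)); after release of (0, 0, 3, 1) the pool is (1, 2, 7, 2)
  run T7 (needs (1, 2, 7, 1), free (1, 2, 7, 2)); after release of (1, 3, 1, 1) the pool is (2, 5, 8, 3)
  run T3 (needs (2, 5, 3, 2), free (2, 5, 8, 3)); after release of (1, 1, 1, 0) the pool is (3, 6, 9, 3)
  run T4 (needs (3, 2, 9, 2), free (3, 6, 9, 3)); after release of (2, 1, 1, 0) the pool is (5, 7, 10, 3)
  run T5 (needs (3, 6, 9, 2), free (5, 7, 10, 3)); after release of (0, 0, 0, 1) the pool is (5, 7, 10, 4)


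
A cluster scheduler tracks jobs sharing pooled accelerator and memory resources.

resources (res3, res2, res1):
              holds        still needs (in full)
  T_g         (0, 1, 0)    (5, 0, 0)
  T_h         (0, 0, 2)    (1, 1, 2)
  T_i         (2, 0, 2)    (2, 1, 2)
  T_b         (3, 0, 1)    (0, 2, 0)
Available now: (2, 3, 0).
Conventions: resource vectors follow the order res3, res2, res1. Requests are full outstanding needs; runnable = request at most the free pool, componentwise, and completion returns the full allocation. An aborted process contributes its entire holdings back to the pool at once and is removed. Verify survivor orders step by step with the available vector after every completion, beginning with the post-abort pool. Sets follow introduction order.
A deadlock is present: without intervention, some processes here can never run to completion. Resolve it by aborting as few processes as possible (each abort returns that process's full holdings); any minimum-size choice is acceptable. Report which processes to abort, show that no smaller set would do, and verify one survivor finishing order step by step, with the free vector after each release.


The answer: abort T_h.
Key observation: T_i was stuck for good until T_h gave back (0, 0, 2); in the order shown it finishes at step 1.
No smaller set exists: with zero aborts the deadlock remains.
One survivor order: T_i, T_b, T_g. Step-by-step check (post-abort pool first):
  pool = (2, 3, 2)
  run T_i (needs (2, 1, 2), free (2, 3, 2)); after release of (2, 0, 2) the pool is (4, 3, 4)
  run T_b (needs (0, 2, 0), free (4, 3, 4)); after release of (3, 0, 1) the pool is (7, 3, 5)
  run T_g (needs (5, 0, 0), free (7, 3, 5)); after release of (0, 1, 0) the pool is (7, 4, 5)


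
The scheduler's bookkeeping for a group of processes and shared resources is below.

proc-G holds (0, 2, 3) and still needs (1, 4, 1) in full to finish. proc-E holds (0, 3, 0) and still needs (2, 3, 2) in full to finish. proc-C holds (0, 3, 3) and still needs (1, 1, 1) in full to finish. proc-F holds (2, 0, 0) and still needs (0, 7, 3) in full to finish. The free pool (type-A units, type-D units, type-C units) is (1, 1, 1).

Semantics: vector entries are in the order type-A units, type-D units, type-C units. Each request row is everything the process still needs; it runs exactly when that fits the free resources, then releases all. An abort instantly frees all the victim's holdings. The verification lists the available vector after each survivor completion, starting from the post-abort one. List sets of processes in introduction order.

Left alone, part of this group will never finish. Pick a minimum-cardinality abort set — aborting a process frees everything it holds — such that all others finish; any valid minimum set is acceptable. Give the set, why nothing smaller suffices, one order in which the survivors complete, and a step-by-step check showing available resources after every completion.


The answer: abort proc-E.
Key observation: no ordering could ever have run proc-F before the abort of proc-E; with (0, 3, 0) back in the pool it fits at step 2.
Why nothing smaller works: aborting no one leaves the state deadlocked as given.
Survivors finish in the order: proc-C, proc-F, proc-G. Check, step by step (pool after the aborts first):
  pool = (1, 4, 1)
  proc-C: need (1, 1, 1) fits (1, 4, 1); releases (0, 3, 3), pool now (1, 7, 4)
  proc-F: need (0, 7, 3) fits (1, 7, 4); releases (2, 0, 0), pool now (3, 7, 4)
  proc-G: need (1, 4, 1) fits (3, 7, 4); releases (0, 2, 3), pool now (3, 9, 7)


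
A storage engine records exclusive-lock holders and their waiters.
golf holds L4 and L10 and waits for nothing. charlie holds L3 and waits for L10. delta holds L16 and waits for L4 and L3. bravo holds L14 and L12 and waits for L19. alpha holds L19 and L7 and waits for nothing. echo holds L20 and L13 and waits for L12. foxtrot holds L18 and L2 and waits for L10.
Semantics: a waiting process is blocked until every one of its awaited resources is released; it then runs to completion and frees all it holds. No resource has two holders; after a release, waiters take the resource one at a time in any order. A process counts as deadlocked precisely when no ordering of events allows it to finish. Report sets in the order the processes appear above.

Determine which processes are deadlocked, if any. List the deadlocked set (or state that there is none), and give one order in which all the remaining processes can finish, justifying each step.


Nothing here is deadlocked.
Key observation: no waiting chain loops back on itself — every chain ends at a process that waits on nothing, so everyone eventually runs.
One completion order for the rest: golf, alpha, charlie, foxtrot, delta, bravo, echo.
Walking it through:
  golf: no waits; runs immediately, freeing L4 and L10
  alpha: no waits; runs immediately, freeing L19 and L7
  charlie waits on L10 — all released -> runs and releases L3
  foxtrot waits on L10 — all released -> runs and releases L18 and L2
  delta waits on L4 and L3 — all released -> runs and releases L16
  bravo waits on L19 — all released -> runs and releases L14 and L12
  echo waits on L12 — all released -> runs and releases L20 and L13


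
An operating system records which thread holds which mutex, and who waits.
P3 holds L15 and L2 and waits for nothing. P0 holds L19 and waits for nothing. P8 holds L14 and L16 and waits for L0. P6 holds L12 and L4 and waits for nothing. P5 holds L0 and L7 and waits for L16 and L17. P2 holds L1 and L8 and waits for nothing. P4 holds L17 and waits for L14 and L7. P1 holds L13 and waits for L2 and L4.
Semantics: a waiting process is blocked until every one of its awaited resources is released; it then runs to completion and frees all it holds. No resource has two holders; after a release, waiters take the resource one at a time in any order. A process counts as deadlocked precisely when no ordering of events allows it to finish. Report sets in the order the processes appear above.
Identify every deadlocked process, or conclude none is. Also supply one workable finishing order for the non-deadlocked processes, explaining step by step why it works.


The deadlocked set is P8, P5 and P4.
Key observation: the waits loop around P8 -> P5 -> P8 with no way out; P4 is caught in further circular waits.
The rest can finish in the order P6, P0, P3, P1, P2.
Walking it through:
  run P6 (it waits on nothing); releases L12 and L4
  run P0 (it waits on nothing); releases L19
  run P3 (it waits on nothing); releases L15 and L2
  run P1 (all its waits — L2 and L4 — are resolved); releases L13
  run P2 (it waits on nothing); releases L1 and L8


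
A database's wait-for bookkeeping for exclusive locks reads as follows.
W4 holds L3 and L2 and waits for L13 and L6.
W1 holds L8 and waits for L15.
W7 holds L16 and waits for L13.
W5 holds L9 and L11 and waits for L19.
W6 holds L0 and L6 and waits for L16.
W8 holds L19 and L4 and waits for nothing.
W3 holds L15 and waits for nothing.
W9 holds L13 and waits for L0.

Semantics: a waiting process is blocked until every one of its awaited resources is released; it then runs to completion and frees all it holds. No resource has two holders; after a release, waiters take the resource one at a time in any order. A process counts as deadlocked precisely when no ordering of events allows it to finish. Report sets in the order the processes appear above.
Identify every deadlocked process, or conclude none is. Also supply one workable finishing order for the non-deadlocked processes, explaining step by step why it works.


Deadlocked set: W4, W7, W6 and W9.
Key observation: the wait chain closes on itself along W6 -> W7 -> W9 -> W6; W4 waits into the deadlock from upstream.
The rest can finish in the order W3, W1, W8, W5.
Step-by-step check:
  W3 waits on nothing -> runs at once and releases L15
  W1 waits on L15 — all released -> runs and releases L8
  W8 waits on nothing -> runs at once and releases L19 and L4
  W5 waits on L19 — all released -> runs and releases L9 and L11


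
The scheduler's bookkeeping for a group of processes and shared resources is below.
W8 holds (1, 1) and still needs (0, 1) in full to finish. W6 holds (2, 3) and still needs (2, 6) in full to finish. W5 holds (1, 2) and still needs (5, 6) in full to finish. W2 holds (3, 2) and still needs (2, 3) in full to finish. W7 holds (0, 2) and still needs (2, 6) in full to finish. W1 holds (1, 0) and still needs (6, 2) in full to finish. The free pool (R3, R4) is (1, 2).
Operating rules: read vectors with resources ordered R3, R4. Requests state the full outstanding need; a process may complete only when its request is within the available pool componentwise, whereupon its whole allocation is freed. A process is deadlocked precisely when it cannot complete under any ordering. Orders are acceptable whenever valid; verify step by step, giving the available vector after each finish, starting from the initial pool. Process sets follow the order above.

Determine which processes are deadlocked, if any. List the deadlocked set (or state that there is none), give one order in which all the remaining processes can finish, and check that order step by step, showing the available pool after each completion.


Deadlocked set: W6, W5, W7 and W1.
Key observation: after W8, W2 the pool peaks at (5, 5), and each blocked process is short somewhere: W6 on R4; W5 on R4; W7 on R4; W1 on R3.
The rest can finish in the order W8, W2. Verifying each step:
  pool = (1, 2)
  W8 needs (0, 1) <= (1, 2) -> finishes; pool += (1, 1) = (2, 3)
  W2 needs (2, 3) <= (2, 3) -> finishes; pool += (3, 2) = (5, 5)
The blocked processes can never fit:
  W6 cannot run: need (2, 6) vs free (5, 5) (insufficient R4)
  W5 cannot run: need (5, 6) vs free (5, 5) (insufficient R4)
  W7 cannot run: need (2, 6) vs free (5, 5) (insufficient R4)
  W1 cannot run: need (6, 2) vs free (5, 5) (insufficient R3)


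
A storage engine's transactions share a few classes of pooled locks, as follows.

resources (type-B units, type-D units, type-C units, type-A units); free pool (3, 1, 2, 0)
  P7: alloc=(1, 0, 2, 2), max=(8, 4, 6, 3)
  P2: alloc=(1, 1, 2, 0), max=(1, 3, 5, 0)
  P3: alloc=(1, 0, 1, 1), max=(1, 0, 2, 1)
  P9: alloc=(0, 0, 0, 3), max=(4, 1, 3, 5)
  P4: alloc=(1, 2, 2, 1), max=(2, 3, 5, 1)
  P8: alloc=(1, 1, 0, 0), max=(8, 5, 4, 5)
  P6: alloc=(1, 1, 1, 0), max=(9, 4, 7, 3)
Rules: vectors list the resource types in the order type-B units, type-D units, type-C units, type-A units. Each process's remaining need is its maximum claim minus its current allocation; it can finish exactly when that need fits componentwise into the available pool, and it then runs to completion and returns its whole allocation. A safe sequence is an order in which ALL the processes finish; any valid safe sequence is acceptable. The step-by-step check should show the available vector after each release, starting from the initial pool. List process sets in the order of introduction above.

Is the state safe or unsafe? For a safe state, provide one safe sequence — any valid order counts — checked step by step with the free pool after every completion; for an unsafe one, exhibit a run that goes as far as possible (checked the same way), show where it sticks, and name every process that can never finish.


UNSAFE — no complete ordering exists.
Key observation: type-B units is the bottleneck — with P3, P4, P2, P9 done the pool holds (6, 4, 7, 5), short of every remaining need.
Going as far as possible: P3, P4, P2, P9; after that, nothing fits. Walking it through:
  pool = (3, 1, 2, 0)
  P3: need (0, 0, 1, 0) fits (3, 1, 2, 0); releases (1, 0, 1, 1), pool now (4, 1, 3, 1)
  P4: need (1, 1, 3, 0) fits (4, 1, 3, 1); releases (1, 2, 2, 1), pool now (5, 3, 5, 2)
  P2: need (0, 2, 3, 0) fits (5, 3, 5, 2); releases (1, 1, 2, 0), pool now (6, 4, 7, 2)
  P9: need (4, 1, 3, 2) fits (6, 4, 7, 2); releases (0, 0, 0, 3), pool now (6, 4, 7, 5)
  blocked: P7 wants (7, 4, 4, 1), pool (6, 4, 7, 5) — not enough type-B units
  blocked: P8 wants (7, 4, 4, 5), pool (6, 4, 7, 5) — not enough type-B units
  blocked: P6 wants (8, 3, 6, 3), pool (6, 4, 7, 5) — not enough type-B units
Never able to finish: P7, P8 and P6.


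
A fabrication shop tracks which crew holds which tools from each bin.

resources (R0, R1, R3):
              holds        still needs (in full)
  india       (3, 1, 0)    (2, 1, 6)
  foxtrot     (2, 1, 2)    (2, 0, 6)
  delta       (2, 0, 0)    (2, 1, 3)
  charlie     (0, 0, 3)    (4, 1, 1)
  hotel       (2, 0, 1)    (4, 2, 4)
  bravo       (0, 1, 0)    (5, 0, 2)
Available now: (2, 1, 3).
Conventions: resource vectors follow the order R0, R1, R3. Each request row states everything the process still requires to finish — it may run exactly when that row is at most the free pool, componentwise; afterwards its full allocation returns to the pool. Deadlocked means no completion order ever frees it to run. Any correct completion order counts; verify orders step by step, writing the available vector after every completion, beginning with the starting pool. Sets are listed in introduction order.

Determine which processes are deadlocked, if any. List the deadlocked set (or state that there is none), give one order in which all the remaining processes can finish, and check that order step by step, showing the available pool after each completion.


No process is deadlocked.
Key observation: there is always a runnable process — delta first — so the state unwinds completely.
A valid finishing order for the others: delta, charlie, foxtrot, bravo, hotel, india. Walking it through:
  pool = (2, 1, 3)
  run delta (needs (2, 1, 3), free (2, 1, 3)); after release of (2, 0, 0) the pool is (4, 1, 3)
  run charlie (needs (4, 1, 1), free (4, 1, 3)); after release of (0, 0, 3) the pool is (4, 1, 6)
  run foxtrot (needs (2, 0, 6), free (4, 1, 6)); after release of (2, 1, 2) the pool is (6, 2, 8)
  run bravo (needs (5, 0, 2), free (6, 2, 8)); after release of (0, 1, 0) the pool is (6, 3, 8)
  run hotel (needs (4, 2, 4), free (6, 3, 8)); after release of (2, 0, 1) the pool is (8, 3, 9)
  run india (needs (2, 1, 6), free (8, 3, 9)); after release of (3, 1, 0) the pool is (11, 4, 9)


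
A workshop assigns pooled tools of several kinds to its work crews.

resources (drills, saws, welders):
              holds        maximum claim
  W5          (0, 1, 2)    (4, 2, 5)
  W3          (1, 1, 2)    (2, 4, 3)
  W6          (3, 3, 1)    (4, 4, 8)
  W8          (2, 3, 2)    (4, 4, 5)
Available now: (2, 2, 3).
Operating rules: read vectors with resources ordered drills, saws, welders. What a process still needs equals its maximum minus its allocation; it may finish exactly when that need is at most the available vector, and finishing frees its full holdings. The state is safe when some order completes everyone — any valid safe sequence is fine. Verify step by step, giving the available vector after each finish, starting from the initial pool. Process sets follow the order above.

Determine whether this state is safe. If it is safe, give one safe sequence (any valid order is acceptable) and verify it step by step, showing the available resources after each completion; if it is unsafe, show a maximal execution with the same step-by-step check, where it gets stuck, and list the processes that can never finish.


SAFE. One safe sequence: W8, W5, W3, W6.
Key observation: the first exact fit in this order is W8 — it needs (2, 1, 3) with (2, 2, 3) free, meeting a requested resource to the last unit.
Check, step by step:
  pool = (2, 2, 3)
  W8 needs (2, 1, 3) <= (2, 2, 3) -> finishes; pool += (2, 3, 2) = (4, 5, 5)
  W5 needs (4, 1, 3) <= (4, 5, 5) -> finishes; pool += (0, 1, 2) = (4, 6, 7)
  W3 needs (1, 3, 1) <= (4, 6, 7) -> finishes; pool += (1, 1, 2) = (5, 7, 9)
  W6 needs (1, 1, 7) <= (5, 7, 9) -> finishes; pool += (3, 3, 1) = (8, 10, 10)


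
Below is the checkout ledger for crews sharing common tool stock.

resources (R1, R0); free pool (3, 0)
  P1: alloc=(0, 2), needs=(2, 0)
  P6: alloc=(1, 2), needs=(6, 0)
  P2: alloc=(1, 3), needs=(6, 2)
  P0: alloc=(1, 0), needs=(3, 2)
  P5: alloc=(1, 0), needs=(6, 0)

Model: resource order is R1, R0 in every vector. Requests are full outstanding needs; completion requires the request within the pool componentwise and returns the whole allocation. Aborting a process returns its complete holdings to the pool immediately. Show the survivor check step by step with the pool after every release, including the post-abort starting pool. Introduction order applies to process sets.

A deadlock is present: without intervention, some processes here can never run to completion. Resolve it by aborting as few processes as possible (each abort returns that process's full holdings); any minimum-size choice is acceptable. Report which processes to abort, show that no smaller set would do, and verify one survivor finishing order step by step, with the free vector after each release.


Minimum abort set: P6 and P5.
Key observation: no ordering could ever have run P2 before the abort of P6 and P5; with (2, 2) back in the pool it fits at step 2.
Why nothing smaller works — every single abort fails: P1 alone leaves P6 blocked (short on R1); P6 alone leaves P2 blocked (short on R1); P2 alone leaves P6 blocked (short on R1); P0 alone leaves P6 blocked (short on R1); P5 alone leaves P6 blocked (short on R1).
Survivors finish in the order: P0, P2, P1. Verifying each step (pool after the aborts first):
  pool = (5, 2)
  P0: need (3, 2) fits (5, 2); releases (1, 0), pool now (6, 2)
  P2: need (6, 2) fits (6, 2); releases (1, 3), pool now (7, 5)
  P1: need (2, 0) fits (7, 5); releases (0, 2), pool now (7, 7)


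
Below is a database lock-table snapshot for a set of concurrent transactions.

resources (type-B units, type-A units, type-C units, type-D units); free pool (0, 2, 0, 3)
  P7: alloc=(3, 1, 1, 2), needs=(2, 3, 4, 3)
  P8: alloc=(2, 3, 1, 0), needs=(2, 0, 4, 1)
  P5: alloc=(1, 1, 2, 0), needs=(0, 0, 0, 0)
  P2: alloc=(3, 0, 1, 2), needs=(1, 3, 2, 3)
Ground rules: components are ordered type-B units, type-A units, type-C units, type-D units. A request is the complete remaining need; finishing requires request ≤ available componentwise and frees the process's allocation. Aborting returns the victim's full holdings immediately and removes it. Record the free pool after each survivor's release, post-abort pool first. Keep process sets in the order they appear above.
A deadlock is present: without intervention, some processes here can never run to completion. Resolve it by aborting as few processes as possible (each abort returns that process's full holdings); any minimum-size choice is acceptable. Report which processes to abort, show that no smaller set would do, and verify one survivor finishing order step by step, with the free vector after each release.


The answer: abort P7.
Key observation: P8 was stuck for good until P7 gave back (3, 1, 1, 2); in the order shown it finishes at step 3.
Minimality: the empty abort set fails — the state is deadlocked as it stands.
One survivor order: P5, P2, P8. Walking it through (post-abort pool first):
  pool = (3, 3, 1, 5)
  P5: need (0, 0, 0, 0) fits (3, 3, 1, 5); releases (1, 1, 2, 0), pool now (4, 4, 3, 5)
  P2: need (1, 3, 2, 3) fits (4, 4, 3, 5); releases (3, 0, 1, 2), pool now (7, 4, 4, 7)
  P8: need (2, 0, 4, 1) fits (7, 4, 4, 7); releases (2, 3, 1, 0), pool now (9, 7, 5, 7)


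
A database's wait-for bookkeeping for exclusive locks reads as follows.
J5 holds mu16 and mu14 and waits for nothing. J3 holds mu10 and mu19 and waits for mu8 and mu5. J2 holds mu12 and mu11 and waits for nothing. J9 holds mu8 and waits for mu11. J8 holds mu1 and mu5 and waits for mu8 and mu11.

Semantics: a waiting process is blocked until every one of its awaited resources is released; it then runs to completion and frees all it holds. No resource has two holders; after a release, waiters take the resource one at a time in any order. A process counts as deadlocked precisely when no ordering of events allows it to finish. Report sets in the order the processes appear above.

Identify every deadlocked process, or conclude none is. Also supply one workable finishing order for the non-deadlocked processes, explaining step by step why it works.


No process is deadlocked.
Key observation: every chain of waits terminates; starting from the processes that wait on nothing, all the rest unlock in turn.
One completion order for the rest: J5, J2, J9, J8, J3.
Check, step by step:
  run J5 (it waits on nothing); releases mu16 and mu14
  run J2 (it waits on nothing); releases mu12 and mu11
  run J9 (all its waits — mu11 — are resolved); releases mu8
  run J8 (all its waits — mu8 and mu11 — are resolved); releases mu1 and mu5
  run J3 (all its waits — mu8 and mu5 — are resolved); releases mu10 and mu19


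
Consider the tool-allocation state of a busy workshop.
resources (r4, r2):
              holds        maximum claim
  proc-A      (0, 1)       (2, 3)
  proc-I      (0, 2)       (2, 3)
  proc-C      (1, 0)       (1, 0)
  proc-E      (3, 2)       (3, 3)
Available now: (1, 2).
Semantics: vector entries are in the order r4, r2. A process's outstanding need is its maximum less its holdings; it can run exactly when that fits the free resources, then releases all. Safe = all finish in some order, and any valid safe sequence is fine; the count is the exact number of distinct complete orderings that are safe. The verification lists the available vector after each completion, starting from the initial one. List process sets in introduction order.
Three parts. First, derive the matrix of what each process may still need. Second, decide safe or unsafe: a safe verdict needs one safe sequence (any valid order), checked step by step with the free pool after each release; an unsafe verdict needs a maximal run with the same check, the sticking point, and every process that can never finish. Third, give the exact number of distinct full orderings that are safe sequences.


(1) Remaining need (order r4, r2):
  proc-A: (2, 2)
  proc-I: (2, 1)
  proc-C: (0, 0)
  proc-E: (0, 1)
(2) SAFE — a valid safe sequence is proc-E, proc-A, proc-I, proc-C.
Key observation: no step in this order meets a requested resource exactly; the smallest headroom is 1, first reached at proc-E (need (0, 1), pool (1, 2)).
Verifying each step:
  pool = (1, 2)
  run proc-E (needs (0, 1), free (1, 2)); after release of (3, 2) the pool is (4, 4)
  run proc-A (needs (2, 2), free (4, 4)); after release of (0, 1) the pool is (4, 5)
  run proc-I (needs (2, 1), free (4, 5)); after release of (0, 2) the pool is (4, 7)
  run proc-C (needs (0, 0), free (4, 7)); after release of (1, 0) the pool is (5, 7)
(3) The exact count: 12 of the possible complete orderings are safe sequences.


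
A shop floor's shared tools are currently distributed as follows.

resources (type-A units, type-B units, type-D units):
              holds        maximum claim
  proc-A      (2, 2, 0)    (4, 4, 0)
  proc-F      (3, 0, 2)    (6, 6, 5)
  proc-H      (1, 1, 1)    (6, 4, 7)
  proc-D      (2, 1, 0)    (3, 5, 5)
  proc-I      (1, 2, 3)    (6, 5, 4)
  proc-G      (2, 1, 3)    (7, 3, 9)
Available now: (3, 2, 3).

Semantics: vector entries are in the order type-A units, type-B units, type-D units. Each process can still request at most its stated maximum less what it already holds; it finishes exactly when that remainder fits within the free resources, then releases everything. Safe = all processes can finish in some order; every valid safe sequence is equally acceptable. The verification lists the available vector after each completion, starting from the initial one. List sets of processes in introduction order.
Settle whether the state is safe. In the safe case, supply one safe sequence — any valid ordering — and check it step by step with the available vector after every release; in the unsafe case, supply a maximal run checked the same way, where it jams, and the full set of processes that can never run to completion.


SAFE — a valid safe sequence is proc-A, proc-I, proc-H, proc-D, proc-F, proc-G.
Key observation: proc-A is the earliest step where a requested resource binds exactly: need (2, 2, 0), pool (3, 2, 3) at its turn.
Walking it through:
  pool = (3, 2, 3)
  proc-A needs (2, 2, 0) <= (3, 2, 3) -> finishes; pool += (2, 2, 0) = (5, 4, 3)
  proc-I needs (5, 3, 1) <= (5, 4, 3) -> finishes; pool += (1, 2, 3) = (6, 6, 6)
  proc-H needs (5, 3, 6) <= (6, 6, 6) -> finishes; pool += (1, 1, 1) = (7, 7, 7)
  proc-D needs (1, 4, 5) <= (7, 7, 7) -> finishes; pool += (2, 1, 0) = (9, 8, 7)
  proc-F needs (3, 6, 3) <= (9, 8, 7) -> finishes; pool += (3, 0, 2) = (12, 8, 9)
  proc-G needs (5, 2, 6) <= (12, 8, 9) -> finishes; pool += (2, 1, 3) = (14, 9, 12)


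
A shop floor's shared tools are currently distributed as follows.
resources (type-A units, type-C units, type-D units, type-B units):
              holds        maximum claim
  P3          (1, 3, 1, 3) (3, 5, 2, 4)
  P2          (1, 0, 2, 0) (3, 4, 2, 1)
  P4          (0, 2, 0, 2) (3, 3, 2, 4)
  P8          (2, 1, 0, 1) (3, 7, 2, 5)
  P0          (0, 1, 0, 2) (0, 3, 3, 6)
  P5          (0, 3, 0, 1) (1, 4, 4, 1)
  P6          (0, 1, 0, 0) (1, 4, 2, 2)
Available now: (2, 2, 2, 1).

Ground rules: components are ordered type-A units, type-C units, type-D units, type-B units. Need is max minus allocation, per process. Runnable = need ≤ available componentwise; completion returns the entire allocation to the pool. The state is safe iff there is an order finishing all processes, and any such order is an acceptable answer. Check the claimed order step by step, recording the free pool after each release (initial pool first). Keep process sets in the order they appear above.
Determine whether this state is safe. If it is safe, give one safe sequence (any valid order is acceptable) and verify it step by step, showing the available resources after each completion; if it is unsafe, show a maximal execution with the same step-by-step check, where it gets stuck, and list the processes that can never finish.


The state is SAFE; one workable sequence: P3, P0, P2, P4, P5, P6, P8.
Key observation: P3 is the earliest step where a requested resource binds exactly: need (2, 2, 1, 1), pool (2, 2, 2, 1) at its turn.
Verifying each step:
  pool = (2, 2, 2, 1)
  run P3 (needs (2, 2, 1, 1), free (2, 2, 2, 1)); after release of (1, 3, 1, 3) the pool is (3, 5, 3, 4)
  run P0 (needs (0, 2, 3, 4), free (3, 5, 3, 4)); after release of (0, 1, 0, 2) the pool is (3, 6, 3, 6)
  run P2 (needs (2, 4, 0, 1), free (3, 6, 3, 6)); after release of (1, 0, 2, 0) the pool is (4, 6, 5, 6)
  run P4 (needs (3, 1, 2, 2), free (4, 6, 5, 6)); after release of (0, 2, 0, 2) the pool is (4, 8, 5, 8)
  run P5 (needs (1, 1, 4, 0), free (4, 8, 5, 8)); after release of (0, 3, 0, 1) the pool is (4, 11, 5, 9)
  run P6 (needs (1, 3, 2, 2), free (4, 11, 5, 9)); after release of (0, 1, 0, 0) the pool is (4, 12, 5, 9)
  run P8 (needs (1, 6, 2, 4), free (4, 12, 5, 9)); after release of (2, 1, 0, 1) the pool is (6, 13, 5, 10)


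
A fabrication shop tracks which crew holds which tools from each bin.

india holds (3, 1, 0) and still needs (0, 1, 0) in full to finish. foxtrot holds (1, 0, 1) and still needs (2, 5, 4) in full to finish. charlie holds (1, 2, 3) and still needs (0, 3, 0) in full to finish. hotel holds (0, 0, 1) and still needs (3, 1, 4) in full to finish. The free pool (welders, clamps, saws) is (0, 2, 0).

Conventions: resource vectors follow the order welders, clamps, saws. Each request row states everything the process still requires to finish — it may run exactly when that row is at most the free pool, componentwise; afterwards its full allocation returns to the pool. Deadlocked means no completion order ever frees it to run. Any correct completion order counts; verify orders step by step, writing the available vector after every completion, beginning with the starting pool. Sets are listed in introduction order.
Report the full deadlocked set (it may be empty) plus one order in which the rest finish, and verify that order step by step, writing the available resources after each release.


The deadlocked set is foxtrot and hotel.
Key observation: even finishing india, charlie leaves just (4, 5, 3) free — too little saws for any of the remaining processes.
The rest can finish in the order india, charlie. Step-by-step check:
  pool = (0, 2, 0)
  india: need (0, 1, 0) fits (0, 2, 0); releases (3, 1, 0), pool now (3, 3, 0)
  charlie: need (0, 3, 0) fits (3, 3, 0); releases (1, 2, 3), pool now (4, 5, 3)
The blocked processes can never fit:
  foxtrot cannot run: need (2, 5, 4) vs free (4, 5, 3) (insufficient saws)
  hotel cannot run: need (3, 1, 4) vs free (4, 5, 3) (insufficient saws)


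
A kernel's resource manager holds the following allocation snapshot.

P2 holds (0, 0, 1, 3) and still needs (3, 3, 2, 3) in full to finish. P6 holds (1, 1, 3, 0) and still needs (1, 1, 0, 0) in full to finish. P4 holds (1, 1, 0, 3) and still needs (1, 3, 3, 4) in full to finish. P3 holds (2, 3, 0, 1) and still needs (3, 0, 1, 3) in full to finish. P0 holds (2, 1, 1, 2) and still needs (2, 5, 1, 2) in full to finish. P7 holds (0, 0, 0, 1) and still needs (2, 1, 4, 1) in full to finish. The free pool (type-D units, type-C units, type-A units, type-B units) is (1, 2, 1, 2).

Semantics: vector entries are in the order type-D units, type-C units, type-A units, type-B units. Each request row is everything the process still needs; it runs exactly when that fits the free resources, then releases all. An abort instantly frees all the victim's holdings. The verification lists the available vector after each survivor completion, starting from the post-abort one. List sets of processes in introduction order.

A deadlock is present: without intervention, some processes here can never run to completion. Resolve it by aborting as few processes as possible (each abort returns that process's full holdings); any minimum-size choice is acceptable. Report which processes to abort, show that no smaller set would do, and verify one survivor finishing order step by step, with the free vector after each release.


The answer: abort P3.
Key observation: P0 had no path to completion before; after the abort of P3 ((2, 3, 0, 1) returned), step 3 is where it fits.
Why nothing smaller works: aborting no one leaves the state deadlocked as given.
One survivor order: P6, P7, P0, P4, P2. Check, step by step (post-abort pool first):
  pool = (3, 5, 1, 3)
  run P6 (needs (1, 1, 0, 0), free (3, 5, 1, 3)); after release of (1, 1, 3, 0) the pool is (4, 6, 4, 3)
  run P7 (needs (2, 1, 4, 1), free (4, 6, 4, 3)); after release of (0, 0, 0, 1) the pool is (4, 6, 4, 4)
  run P0 (needs (2, 5, 1, 2), free (4, 6, 4, 4)); after release of (2, 1, 1, 2) the pool is (6, 7, 5, 6)
  run P4 (needs (1, 3, 3, 4), free (6, 7, 5, 6)); after release of (1, 1, 0, 3) the pool is (7, 8, 5, 9)
  run P2 (needs (3, 3, 2, 3), free (7, 8, 5, 9)); after release of (0, 0, 1, 3) the pool is (7, 8, 6, 12)
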